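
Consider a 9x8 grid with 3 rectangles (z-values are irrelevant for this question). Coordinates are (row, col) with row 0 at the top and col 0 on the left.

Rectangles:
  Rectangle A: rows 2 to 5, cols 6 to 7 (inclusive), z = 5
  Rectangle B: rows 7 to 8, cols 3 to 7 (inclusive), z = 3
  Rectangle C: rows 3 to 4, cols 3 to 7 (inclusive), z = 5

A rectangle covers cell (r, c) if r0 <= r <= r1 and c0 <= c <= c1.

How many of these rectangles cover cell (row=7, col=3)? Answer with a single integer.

Check cell (7,3):
  A: rows 2-5 cols 6-7 -> outside (row miss)
  B: rows 7-8 cols 3-7 -> covers
  C: rows 3-4 cols 3-7 -> outside (row miss)
Count covering = 1

Answer: 1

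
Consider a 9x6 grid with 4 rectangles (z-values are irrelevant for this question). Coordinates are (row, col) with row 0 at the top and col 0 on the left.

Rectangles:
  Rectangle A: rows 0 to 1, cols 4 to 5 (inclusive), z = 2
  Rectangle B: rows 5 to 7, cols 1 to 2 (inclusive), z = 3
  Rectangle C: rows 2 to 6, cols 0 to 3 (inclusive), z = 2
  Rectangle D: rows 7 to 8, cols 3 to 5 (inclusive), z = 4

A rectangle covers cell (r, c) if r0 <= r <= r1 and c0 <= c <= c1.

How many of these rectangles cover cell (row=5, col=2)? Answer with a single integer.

Answer: 2

Derivation:
Check cell (5,2):
  A: rows 0-1 cols 4-5 -> outside (row miss)
  B: rows 5-7 cols 1-2 -> covers
  C: rows 2-6 cols 0-3 -> covers
  D: rows 7-8 cols 3-5 -> outside (row miss)
Count covering = 2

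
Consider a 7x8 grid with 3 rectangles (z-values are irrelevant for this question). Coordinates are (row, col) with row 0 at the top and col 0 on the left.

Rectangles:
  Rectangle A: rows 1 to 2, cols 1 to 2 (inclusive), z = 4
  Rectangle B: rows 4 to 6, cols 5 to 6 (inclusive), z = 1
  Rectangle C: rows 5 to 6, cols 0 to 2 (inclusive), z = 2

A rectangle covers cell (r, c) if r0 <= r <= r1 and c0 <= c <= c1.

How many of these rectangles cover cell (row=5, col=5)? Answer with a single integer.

Check cell (5,5):
  A: rows 1-2 cols 1-2 -> outside (row miss)
  B: rows 4-6 cols 5-6 -> covers
  C: rows 5-6 cols 0-2 -> outside (col miss)
Count covering = 1

Answer: 1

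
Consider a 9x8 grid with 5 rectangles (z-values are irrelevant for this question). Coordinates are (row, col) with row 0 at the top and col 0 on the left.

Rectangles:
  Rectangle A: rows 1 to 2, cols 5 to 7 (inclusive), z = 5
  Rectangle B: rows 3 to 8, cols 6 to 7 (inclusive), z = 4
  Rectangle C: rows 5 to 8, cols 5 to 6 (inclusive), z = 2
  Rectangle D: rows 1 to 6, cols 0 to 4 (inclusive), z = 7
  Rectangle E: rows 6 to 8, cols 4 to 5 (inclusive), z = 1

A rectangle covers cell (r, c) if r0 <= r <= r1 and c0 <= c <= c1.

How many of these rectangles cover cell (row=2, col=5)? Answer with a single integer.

Answer: 1

Derivation:
Check cell (2,5):
  A: rows 1-2 cols 5-7 -> covers
  B: rows 3-8 cols 6-7 -> outside (row miss)
  C: rows 5-8 cols 5-6 -> outside (row miss)
  D: rows 1-6 cols 0-4 -> outside (col miss)
  E: rows 6-8 cols 4-5 -> outside (row miss)
Count covering = 1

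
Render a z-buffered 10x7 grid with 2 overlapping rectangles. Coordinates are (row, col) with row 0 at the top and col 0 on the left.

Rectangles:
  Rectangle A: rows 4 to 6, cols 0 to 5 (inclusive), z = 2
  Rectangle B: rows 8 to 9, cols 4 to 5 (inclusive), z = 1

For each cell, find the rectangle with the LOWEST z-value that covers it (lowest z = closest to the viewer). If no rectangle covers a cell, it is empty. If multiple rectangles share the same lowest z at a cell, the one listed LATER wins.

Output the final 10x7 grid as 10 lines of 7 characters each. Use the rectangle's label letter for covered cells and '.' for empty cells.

.......
.......
.......
.......
AAAAAA.
AAAAAA.
AAAAAA.
.......
....BB.
....BB.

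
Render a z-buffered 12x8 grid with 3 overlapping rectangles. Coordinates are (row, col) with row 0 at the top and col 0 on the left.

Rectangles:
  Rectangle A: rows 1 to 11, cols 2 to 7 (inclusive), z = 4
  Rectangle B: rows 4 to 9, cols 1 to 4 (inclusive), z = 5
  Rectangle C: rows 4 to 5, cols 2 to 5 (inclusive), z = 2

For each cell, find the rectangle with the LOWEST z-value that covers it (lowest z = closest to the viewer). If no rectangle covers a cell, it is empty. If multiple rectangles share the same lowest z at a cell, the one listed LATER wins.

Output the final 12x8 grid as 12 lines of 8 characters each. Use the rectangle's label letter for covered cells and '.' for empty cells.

........
..AAAAAA
..AAAAAA
..AAAAAA
.BCCCCAA
.BCCCCAA
.BAAAAAA
.BAAAAAA
.BAAAAAA
.BAAAAAA
..AAAAAA
..AAAAAA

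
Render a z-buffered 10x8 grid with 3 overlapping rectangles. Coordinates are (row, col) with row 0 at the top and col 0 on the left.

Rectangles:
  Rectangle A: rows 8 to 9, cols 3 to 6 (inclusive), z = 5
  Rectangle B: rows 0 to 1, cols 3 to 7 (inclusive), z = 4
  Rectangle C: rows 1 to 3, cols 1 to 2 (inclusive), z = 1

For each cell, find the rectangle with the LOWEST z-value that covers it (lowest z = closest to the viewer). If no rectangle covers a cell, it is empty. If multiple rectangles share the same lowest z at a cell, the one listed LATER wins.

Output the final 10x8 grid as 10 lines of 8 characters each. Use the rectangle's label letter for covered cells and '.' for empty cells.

...BBBBB
.CCBBBBB
.CC.....
.CC.....
........
........
........
........
...AAAA.
...AAAA.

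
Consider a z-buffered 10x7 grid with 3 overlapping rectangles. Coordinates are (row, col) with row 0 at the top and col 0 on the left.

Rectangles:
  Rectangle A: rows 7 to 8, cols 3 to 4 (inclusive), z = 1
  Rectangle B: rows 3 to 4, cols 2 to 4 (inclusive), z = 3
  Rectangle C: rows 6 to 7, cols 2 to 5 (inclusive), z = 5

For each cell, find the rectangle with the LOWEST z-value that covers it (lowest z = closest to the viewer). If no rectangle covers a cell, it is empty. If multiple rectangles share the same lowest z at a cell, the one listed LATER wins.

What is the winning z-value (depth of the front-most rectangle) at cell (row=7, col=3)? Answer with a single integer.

Answer: 1

Derivation:
Check cell (7,3):
  A: rows 7-8 cols 3-4 z=1 -> covers; best now A (z=1)
  B: rows 3-4 cols 2-4 -> outside (row miss)
  C: rows 6-7 cols 2-5 z=5 -> covers; best now A (z=1)
Winner: A at z=1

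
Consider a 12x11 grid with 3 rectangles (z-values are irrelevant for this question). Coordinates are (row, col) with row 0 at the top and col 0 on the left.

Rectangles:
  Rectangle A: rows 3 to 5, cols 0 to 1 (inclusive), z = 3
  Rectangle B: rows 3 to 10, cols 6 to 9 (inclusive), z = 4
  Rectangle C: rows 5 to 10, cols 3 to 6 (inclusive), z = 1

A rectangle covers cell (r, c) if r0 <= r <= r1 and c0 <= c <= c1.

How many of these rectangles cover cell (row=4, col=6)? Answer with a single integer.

Check cell (4,6):
  A: rows 3-5 cols 0-1 -> outside (col miss)
  B: rows 3-10 cols 6-9 -> covers
  C: rows 5-10 cols 3-6 -> outside (row miss)
Count covering = 1

Answer: 1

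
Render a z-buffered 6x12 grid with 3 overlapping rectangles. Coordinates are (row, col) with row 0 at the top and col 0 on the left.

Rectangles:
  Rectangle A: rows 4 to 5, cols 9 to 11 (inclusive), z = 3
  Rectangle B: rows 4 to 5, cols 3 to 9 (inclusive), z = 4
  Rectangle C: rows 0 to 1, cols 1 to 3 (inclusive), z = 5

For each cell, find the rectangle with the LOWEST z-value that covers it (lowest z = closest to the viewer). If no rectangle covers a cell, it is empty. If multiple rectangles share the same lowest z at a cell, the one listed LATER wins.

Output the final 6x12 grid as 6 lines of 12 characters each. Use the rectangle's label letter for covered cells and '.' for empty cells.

.CCC........
.CCC........
............
............
...BBBBBBAAA
...BBBBBBAAA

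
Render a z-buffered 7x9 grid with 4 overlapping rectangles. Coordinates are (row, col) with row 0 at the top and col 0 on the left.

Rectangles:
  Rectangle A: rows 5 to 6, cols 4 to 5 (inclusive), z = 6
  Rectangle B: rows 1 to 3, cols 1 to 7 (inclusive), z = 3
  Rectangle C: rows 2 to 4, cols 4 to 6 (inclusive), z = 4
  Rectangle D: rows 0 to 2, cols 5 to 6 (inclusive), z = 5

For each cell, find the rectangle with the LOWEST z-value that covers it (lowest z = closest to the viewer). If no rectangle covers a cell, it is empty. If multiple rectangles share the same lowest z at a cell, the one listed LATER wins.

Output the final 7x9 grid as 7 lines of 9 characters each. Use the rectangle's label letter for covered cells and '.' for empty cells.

.....DD..
.BBBBBBB.
.BBBBBBB.
.BBBBBBB.
....CCC..
....AA...
....AA...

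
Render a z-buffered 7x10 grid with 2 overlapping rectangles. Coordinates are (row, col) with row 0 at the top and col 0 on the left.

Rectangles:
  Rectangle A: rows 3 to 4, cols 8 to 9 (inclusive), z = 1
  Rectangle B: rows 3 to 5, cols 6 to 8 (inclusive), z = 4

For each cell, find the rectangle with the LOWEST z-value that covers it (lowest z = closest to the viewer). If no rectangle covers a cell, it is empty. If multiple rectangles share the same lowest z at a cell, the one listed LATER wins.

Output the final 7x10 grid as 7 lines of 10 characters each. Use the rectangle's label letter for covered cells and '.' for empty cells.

..........
..........
..........
......BBAA
......BBAA
......BBB.
..........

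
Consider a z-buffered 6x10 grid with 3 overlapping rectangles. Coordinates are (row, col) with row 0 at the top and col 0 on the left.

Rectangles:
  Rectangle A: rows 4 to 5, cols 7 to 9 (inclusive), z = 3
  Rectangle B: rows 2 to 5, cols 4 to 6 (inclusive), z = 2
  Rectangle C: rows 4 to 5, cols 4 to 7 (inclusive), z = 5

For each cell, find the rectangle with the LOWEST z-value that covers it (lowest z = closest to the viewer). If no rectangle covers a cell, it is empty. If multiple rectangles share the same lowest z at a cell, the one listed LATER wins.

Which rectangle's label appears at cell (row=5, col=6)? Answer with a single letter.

Answer: B

Derivation:
Check cell (5,6):
  A: rows 4-5 cols 7-9 -> outside (col miss)
  B: rows 2-5 cols 4-6 z=2 -> covers; best now B (z=2)
  C: rows 4-5 cols 4-7 z=5 -> covers; best now B (z=2)
Winner: B at z=2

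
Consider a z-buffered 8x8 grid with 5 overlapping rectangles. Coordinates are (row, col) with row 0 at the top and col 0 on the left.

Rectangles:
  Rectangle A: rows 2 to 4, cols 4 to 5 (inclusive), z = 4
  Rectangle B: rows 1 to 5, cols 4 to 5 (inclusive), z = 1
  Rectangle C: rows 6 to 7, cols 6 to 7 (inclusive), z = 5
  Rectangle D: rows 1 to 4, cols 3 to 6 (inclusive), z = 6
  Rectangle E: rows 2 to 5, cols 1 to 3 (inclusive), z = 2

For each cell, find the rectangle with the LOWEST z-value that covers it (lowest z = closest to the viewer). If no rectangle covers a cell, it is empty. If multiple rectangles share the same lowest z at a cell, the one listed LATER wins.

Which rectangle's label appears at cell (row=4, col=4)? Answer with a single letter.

Check cell (4,4):
  A: rows 2-4 cols 4-5 z=4 -> covers; best now A (z=4)
  B: rows 1-5 cols 4-5 z=1 -> covers; best now B (z=1)
  C: rows 6-7 cols 6-7 -> outside (row miss)
  D: rows 1-4 cols 3-6 z=6 -> covers; best now B (z=1)
  E: rows 2-5 cols 1-3 -> outside (col miss)
Winner: B at z=1

Answer: B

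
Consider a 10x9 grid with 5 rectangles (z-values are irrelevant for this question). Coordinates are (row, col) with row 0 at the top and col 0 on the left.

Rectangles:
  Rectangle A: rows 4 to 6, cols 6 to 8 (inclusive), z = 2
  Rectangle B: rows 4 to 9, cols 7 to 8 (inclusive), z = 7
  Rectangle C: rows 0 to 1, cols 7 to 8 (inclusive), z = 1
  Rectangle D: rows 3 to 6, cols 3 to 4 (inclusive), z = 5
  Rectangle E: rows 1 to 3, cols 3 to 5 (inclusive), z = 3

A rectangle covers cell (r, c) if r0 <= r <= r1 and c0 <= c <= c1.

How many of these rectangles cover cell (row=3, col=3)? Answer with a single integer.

Answer: 2

Derivation:
Check cell (3,3):
  A: rows 4-6 cols 6-8 -> outside (row miss)
  B: rows 4-9 cols 7-8 -> outside (row miss)
  C: rows 0-1 cols 7-8 -> outside (row miss)
  D: rows 3-6 cols 3-4 -> covers
  E: rows 1-3 cols 3-5 -> covers
Count covering = 2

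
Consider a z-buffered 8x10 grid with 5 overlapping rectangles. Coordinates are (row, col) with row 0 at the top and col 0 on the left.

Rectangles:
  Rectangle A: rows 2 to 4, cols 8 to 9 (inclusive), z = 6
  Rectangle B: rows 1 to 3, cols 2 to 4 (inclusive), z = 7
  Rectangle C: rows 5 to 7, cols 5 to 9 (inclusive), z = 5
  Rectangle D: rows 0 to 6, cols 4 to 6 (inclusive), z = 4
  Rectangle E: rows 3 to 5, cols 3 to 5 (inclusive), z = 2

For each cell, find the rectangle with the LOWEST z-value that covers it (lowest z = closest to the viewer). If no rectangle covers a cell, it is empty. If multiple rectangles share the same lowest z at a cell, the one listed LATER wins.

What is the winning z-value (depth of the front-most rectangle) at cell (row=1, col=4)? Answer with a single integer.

Check cell (1,4):
  A: rows 2-4 cols 8-9 -> outside (row miss)
  B: rows 1-3 cols 2-4 z=7 -> covers; best now B (z=7)
  C: rows 5-7 cols 5-9 -> outside (row miss)
  D: rows 0-6 cols 4-6 z=4 -> covers; best now D (z=4)
  E: rows 3-5 cols 3-5 -> outside (row miss)
Winner: D at z=4

Answer: 4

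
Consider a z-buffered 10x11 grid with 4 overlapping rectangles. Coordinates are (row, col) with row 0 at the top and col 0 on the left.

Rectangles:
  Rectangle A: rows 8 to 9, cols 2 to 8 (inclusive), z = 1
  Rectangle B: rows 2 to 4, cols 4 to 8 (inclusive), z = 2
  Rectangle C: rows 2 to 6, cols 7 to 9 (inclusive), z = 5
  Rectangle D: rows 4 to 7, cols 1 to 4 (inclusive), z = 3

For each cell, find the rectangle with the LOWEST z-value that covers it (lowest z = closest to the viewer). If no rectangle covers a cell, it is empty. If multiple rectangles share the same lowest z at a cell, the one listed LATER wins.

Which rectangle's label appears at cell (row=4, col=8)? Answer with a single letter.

Answer: B

Derivation:
Check cell (4,8):
  A: rows 8-9 cols 2-8 -> outside (row miss)
  B: rows 2-4 cols 4-8 z=2 -> covers; best now B (z=2)
  C: rows 2-6 cols 7-9 z=5 -> covers; best now B (z=2)
  D: rows 4-7 cols 1-4 -> outside (col miss)
Winner: B at z=2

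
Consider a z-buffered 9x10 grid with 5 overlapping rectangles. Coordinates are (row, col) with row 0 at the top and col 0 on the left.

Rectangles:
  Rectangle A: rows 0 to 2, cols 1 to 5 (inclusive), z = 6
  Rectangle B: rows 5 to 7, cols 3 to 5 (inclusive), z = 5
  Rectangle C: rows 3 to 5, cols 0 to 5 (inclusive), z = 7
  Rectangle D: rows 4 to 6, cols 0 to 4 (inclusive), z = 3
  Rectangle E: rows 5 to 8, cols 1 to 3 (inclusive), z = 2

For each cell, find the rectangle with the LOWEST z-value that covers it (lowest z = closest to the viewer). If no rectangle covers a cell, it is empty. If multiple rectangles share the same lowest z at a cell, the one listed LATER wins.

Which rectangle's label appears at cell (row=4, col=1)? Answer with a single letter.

Answer: D

Derivation:
Check cell (4,1):
  A: rows 0-2 cols 1-5 -> outside (row miss)
  B: rows 5-7 cols 3-5 -> outside (row miss)
  C: rows 3-5 cols 0-5 z=7 -> covers; best now C (z=7)
  D: rows 4-6 cols 0-4 z=3 -> covers; best now D (z=3)
  E: rows 5-8 cols 1-3 -> outside (row miss)
Winner: D at z=3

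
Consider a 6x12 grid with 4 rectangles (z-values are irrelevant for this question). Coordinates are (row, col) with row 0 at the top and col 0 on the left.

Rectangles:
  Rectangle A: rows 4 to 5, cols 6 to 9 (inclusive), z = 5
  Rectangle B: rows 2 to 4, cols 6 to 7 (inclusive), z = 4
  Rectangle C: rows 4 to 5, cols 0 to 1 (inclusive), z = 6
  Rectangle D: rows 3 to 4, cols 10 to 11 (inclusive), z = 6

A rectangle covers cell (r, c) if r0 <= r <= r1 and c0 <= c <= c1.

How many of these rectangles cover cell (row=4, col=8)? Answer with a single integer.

Answer: 1

Derivation:
Check cell (4,8):
  A: rows 4-5 cols 6-9 -> covers
  B: rows 2-4 cols 6-7 -> outside (col miss)
  C: rows 4-5 cols 0-1 -> outside (col miss)
  D: rows 3-4 cols 10-11 -> outside (col miss)
Count covering = 1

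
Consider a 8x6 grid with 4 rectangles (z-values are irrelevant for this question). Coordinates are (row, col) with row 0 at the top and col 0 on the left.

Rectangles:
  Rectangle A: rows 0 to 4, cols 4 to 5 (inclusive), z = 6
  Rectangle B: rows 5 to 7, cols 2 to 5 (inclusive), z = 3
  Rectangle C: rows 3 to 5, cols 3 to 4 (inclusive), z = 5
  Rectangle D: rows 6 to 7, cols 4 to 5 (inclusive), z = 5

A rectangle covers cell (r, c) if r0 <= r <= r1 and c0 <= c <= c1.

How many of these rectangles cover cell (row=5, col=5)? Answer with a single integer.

Check cell (5,5):
  A: rows 0-4 cols 4-5 -> outside (row miss)
  B: rows 5-7 cols 2-5 -> covers
  C: rows 3-5 cols 3-4 -> outside (col miss)
  D: rows 6-7 cols 4-5 -> outside (row miss)
Count covering = 1

Answer: 1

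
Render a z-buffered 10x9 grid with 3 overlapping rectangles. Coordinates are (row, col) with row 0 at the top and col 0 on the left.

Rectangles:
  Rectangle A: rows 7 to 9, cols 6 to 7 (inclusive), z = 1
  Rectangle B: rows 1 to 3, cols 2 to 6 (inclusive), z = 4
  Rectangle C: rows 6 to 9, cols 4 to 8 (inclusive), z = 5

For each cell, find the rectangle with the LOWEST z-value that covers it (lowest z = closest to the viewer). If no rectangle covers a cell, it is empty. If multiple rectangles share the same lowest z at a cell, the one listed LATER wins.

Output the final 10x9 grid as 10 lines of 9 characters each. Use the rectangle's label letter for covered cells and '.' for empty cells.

.........
..BBBBB..
..BBBBB..
..BBBBB..
.........
.........
....CCCCC
....CCAAC
....CCAAC
....CCAAC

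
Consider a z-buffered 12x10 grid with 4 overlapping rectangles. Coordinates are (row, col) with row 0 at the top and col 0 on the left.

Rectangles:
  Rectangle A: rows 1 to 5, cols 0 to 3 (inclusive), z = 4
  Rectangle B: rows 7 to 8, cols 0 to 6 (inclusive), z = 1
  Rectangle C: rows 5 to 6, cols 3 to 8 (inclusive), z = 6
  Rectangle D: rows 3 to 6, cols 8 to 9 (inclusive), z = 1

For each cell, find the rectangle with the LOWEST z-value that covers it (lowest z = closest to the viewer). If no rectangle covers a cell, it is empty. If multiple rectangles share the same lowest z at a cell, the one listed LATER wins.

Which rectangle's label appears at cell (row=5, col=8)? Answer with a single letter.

Answer: D

Derivation:
Check cell (5,8):
  A: rows 1-5 cols 0-3 -> outside (col miss)
  B: rows 7-8 cols 0-6 -> outside (row miss)
  C: rows 5-6 cols 3-8 z=6 -> covers; best now C (z=6)
  D: rows 3-6 cols 8-9 z=1 -> covers; best now D (z=1)
Winner: D at z=1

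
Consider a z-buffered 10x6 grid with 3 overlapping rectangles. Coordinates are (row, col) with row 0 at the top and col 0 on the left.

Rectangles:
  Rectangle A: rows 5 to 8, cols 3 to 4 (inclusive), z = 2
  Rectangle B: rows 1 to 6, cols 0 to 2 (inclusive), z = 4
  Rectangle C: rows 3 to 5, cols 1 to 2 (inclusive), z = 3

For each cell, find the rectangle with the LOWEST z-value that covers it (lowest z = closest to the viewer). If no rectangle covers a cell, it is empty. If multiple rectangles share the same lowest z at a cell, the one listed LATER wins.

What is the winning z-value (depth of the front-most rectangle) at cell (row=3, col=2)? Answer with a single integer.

Check cell (3,2):
  A: rows 5-8 cols 3-4 -> outside (row miss)
  B: rows 1-6 cols 0-2 z=4 -> covers; best now B (z=4)
  C: rows 3-5 cols 1-2 z=3 -> covers; best now C (z=3)
Winner: C at z=3

Answer: 3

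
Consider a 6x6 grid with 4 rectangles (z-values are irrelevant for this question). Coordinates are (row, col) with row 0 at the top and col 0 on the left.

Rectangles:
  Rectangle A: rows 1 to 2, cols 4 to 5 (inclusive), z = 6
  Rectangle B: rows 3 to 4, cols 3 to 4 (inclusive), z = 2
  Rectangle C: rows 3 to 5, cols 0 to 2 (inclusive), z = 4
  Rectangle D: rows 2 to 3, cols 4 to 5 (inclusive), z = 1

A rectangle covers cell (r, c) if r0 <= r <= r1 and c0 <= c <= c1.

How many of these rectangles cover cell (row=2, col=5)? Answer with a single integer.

Check cell (2,5):
  A: rows 1-2 cols 4-5 -> covers
  B: rows 3-4 cols 3-4 -> outside (row miss)
  C: rows 3-5 cols 0-2 -> outside (row miss)
  D: rows 2-3 cols 4-5 -> covers
Count covering = 2

Answer: 2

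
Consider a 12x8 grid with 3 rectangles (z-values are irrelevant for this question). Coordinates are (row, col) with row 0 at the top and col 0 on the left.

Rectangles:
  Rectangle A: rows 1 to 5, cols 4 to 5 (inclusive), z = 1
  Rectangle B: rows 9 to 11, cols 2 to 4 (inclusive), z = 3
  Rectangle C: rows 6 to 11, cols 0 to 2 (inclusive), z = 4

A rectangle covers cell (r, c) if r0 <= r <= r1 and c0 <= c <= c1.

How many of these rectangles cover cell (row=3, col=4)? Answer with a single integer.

Answer: 1

Derivation:
Check cell (3,4):
  A: rows 1-5 cols 4-5 -> covers
  B: rows 9-11 cols 2-4 -> outside (row miss)
  C: rows 6-11 cols 0-2 -> outside (row miss)
Count covering = 1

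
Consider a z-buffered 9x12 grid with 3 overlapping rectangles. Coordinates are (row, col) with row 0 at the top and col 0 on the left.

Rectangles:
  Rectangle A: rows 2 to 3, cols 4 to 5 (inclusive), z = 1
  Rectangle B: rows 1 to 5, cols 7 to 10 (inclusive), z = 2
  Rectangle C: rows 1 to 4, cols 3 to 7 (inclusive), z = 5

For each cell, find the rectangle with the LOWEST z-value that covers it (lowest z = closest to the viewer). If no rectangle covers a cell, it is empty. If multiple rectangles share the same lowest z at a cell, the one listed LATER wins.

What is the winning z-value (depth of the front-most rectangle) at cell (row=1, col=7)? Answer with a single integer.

Answer: 2

Derivation:
Check cell (1,7):
  A: rows 2-3 cols 4-5 -> outside (row miss)
  B: rows 1-5 cols 7-10 z=2 -> covers; best now B (z=2)
  C: rows 1-4 cols 3-7 z=5 -> covers; best now B (z=2)
Winner: B at z=2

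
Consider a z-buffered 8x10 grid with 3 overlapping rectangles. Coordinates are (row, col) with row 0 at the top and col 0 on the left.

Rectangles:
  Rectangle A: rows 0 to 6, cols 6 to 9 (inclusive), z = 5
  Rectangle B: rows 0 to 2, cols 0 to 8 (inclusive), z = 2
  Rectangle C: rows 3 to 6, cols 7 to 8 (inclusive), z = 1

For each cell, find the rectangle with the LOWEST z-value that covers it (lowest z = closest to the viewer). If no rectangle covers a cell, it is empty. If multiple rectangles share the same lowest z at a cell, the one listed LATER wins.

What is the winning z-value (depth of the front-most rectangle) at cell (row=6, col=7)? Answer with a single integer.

Answer: 1

Derivation:
Check cell (6,7):
  A: rows 0-6 cols 6-9 z=5 -> covers; best now A (z=5)
  B: rows 0-2 cols 0-8 -> outside (row miss)
  C: rows 3-6 cols 7-8 z=1 -> covers; best now C (z=1)
Winner: C at z=1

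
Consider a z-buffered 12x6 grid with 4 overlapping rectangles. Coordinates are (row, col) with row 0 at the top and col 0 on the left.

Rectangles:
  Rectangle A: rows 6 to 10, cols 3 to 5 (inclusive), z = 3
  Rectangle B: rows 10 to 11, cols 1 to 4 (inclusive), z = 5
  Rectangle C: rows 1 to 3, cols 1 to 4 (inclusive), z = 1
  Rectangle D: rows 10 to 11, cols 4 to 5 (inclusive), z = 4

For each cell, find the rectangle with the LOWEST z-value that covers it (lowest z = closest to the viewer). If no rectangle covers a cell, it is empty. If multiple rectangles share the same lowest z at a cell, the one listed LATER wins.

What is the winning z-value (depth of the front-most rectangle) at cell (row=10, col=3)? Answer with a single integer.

Check cell (10,3):
  A: rows 6-10 cols 3-5 z=3 -> covers; best now A (z=3)
  B: rows 10-11 cols 1-4 z=5 -> covers; best now A (z=3)
  C: rows 1-3 cols 1-4 -> outside (row miss)
  D: rows 10-11 cols 4-5 -> outside (col miss)
Winner: A at z=3

Answer: 3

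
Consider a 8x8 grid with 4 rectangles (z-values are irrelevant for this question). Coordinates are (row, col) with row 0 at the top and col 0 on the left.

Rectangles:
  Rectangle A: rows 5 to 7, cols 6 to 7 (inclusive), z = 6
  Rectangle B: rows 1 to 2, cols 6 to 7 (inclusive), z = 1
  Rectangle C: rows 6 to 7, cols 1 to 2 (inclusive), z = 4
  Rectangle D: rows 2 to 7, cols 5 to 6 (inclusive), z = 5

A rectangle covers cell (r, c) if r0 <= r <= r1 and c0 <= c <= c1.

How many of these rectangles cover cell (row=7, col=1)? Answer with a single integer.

Check cell (7,1):
  A: rows 5-7 cols 6-7 -> outside (col miss)
  B: rows 1-2 cols 6-7 -> outside (row miss)
  C: rows 6-7 cols 1-2 -> covers
  D: rows 2-7 cols 5-6 -> outside (col miss)
Count covering = 1

Answer: 1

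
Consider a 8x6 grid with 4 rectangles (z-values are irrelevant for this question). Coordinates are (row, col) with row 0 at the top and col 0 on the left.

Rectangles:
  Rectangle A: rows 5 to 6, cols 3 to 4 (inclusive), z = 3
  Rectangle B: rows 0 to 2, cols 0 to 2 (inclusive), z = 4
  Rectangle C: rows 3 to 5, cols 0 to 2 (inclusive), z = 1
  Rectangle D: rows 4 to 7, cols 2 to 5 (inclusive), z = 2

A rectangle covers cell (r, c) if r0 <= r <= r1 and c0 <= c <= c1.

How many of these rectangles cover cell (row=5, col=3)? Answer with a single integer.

Check cell (5,3):
  A: rows 5-6 cols 3-4 -> covers
  B: rows 0-2 cols 0-2 -> outside (row miss)
  C: rows 3-5 cols 0-2 -> outside (col miss)
  D: rows 4-7 cols 2-5 -> covers
Count covering = 2

Answer: 2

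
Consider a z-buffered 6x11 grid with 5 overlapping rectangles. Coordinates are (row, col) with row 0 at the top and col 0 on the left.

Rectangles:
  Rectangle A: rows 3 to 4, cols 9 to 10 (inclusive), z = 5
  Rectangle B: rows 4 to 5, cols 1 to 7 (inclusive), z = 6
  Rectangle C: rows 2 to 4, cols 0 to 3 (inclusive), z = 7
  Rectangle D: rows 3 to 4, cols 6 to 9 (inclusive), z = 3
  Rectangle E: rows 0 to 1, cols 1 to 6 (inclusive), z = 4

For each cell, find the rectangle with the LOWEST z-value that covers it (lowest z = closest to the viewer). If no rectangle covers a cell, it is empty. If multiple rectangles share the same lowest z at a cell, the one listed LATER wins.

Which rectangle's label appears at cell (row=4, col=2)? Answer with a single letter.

Answer: B

Derivation:
Check cell (4,2):
  A: rows 3-4 cols 9-10 -> outside (col miss)
  B: rows 4-5 cols 1-7 z=6 -> covers; best now B (z=6)
  C: rows 2-4 cols 0-3 z=7 -> covers; best now B (z=6)
  D: rows 3-4 cols 6-9 -> outside (col miss)
  E: rows 0-1 cols 1-6 -> outside (row miss)
Winner: B at z=6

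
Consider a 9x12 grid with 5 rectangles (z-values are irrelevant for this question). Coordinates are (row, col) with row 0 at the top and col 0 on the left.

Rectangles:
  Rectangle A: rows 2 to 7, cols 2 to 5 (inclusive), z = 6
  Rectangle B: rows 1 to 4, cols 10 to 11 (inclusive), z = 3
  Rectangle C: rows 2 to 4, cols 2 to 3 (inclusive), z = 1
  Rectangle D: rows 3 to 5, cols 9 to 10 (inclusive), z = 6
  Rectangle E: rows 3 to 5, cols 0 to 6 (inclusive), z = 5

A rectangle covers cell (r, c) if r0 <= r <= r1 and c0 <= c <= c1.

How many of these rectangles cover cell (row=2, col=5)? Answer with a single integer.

Answer: 1

Derivation:
Check cell (2,5):
  A: rows 2-7 cols 2-5 -> covers
  B: rows 1-4 cols 10-11 -> outside (col miss)
  C: rows 2-4 cols 2-3 -> outside (col miss)
  D: rows 3-5 cols 9-10 -> outside (row miss)
  E: rows 3-5 cols 0-6 -> outside (row miss)
Count covering = 1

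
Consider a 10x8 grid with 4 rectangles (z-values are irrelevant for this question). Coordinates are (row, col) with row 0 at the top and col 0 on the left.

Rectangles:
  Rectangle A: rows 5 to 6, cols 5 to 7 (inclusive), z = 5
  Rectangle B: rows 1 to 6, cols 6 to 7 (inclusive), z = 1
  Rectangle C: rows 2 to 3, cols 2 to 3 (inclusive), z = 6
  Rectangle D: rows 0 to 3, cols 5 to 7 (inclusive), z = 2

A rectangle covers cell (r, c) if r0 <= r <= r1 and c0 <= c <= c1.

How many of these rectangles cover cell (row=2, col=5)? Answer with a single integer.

Check cell (2,5):
  A: rows 5-6 cols 5-7 -> outside (row miss)
  B: rows 1-6 cols 6-7 -> outside (col miss)
  C: rows 2-3 cols 2-3 -> outside (col miss)
  D: rows 0-3 cols 5-7 -> covers
Count covering = 1

Answer: 1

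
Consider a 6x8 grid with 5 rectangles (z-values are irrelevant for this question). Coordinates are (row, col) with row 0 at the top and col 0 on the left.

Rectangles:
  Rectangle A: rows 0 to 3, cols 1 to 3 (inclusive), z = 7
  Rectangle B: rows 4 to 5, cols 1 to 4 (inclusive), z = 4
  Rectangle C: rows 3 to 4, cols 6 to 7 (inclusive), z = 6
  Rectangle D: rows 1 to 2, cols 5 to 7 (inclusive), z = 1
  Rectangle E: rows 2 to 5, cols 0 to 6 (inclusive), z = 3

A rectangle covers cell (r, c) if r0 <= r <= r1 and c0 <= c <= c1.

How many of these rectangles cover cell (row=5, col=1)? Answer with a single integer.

Check cell (5,1):
  A: rows 0-3 cols 1-3 -> outside (row miss)
  B: rows 4-5 cols 1-4 -> covers
  C: rows 3-4 cols 6-7 -> outside (row miss)
  D: rows 1-2 cols 5-7 -> outside (row miss)
  E: rows 2-5 cols 0-6 -> covers
Count covering = 2

Answer: 2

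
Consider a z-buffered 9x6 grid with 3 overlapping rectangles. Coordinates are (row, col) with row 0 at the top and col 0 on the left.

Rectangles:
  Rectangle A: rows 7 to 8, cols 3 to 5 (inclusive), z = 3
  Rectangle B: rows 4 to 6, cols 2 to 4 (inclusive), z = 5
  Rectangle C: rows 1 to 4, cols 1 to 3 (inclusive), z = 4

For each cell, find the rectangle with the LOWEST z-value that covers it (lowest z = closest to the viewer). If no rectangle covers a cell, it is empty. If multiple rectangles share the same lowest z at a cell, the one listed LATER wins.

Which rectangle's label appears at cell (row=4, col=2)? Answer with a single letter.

Answer: C

Derivation:
Check cell (4,2):
  A: rows 7-8 cols 3-5 -> outside (row miss)
  B: rows 4-6 cols 2-4 z=5 -> covers; best now B (z=5)
  C: rows 1-4 cols 1-3 z=4 -> covers; best now C (z=4)
Winner: C at z=4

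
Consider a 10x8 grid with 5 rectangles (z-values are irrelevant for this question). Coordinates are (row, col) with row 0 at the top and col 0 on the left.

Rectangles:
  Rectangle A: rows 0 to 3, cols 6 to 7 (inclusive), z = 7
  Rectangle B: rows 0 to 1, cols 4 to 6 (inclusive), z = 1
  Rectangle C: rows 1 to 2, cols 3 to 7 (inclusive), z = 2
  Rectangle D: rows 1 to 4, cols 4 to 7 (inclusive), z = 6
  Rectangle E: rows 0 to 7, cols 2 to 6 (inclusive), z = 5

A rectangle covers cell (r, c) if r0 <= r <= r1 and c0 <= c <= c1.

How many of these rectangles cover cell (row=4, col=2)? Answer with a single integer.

Check cell (4,2):
  A: rows 0-3 cols 6-7 -> outside (row miss)
  B: rows 0-1 cols 4-6 -> outside (row miss)
  C: rows 1-2 cols 3-7 -> outside (row miss)
  D: rows 1-4 cols 4-7 -> outside (col miss)
  E: rows 0-7 cols 2-6 -> covers
Count covering = 1

Answer: 1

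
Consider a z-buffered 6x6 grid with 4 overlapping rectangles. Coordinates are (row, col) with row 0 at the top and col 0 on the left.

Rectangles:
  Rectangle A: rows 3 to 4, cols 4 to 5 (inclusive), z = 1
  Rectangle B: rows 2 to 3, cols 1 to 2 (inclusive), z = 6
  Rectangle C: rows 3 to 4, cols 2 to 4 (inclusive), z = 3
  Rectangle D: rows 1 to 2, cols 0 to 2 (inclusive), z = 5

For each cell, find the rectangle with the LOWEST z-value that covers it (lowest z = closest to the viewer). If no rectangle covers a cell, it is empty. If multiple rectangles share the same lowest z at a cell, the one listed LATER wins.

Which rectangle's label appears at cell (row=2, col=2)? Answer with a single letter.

Check cell (2,2):
  A: rows 3-4 cols 4-5 -> outside (row miss)
  B: rows 2-3 cols 1-2 z=6 -> covers; best now B (z=6)
  C: rows 3-4 cols 2-4 -> outside (row miss)
  D: rows 1-2 cols 0-2 z=5 -> covers; best now D (z=5)
Winner: D at z=5

Answer: D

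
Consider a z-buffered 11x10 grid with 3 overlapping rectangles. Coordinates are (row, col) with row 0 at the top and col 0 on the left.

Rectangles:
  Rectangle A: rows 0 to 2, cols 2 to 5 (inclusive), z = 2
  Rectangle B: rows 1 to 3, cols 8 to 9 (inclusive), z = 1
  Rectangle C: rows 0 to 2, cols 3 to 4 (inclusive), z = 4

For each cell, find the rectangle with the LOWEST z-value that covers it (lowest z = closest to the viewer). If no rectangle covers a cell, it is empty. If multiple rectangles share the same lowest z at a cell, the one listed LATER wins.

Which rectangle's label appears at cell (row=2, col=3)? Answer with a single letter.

Answer: A

Derivation:
Check cell (2,3):
  A: rows 0-2 cols 2-5 z=2 -> covers; best now A (z=2)
  B: rows 1-3 cols 8-9 -> outside (col miss)
  C: rows 0-2 cols 3-4 z=4 -> covers; best now A (z=2)
Winner: A at z=2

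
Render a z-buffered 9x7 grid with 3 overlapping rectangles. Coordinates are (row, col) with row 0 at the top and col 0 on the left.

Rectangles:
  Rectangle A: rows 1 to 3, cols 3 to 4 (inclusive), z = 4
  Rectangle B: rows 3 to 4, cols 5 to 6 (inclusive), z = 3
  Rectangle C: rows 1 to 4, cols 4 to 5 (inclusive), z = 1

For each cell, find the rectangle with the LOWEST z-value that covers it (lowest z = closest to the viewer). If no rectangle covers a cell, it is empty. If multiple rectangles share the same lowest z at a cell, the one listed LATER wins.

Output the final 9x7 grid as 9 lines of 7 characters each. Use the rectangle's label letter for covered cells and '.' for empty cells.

.......
...ACC.
...ACC.
...ACCB
....CCB
.......
.......
.......
.......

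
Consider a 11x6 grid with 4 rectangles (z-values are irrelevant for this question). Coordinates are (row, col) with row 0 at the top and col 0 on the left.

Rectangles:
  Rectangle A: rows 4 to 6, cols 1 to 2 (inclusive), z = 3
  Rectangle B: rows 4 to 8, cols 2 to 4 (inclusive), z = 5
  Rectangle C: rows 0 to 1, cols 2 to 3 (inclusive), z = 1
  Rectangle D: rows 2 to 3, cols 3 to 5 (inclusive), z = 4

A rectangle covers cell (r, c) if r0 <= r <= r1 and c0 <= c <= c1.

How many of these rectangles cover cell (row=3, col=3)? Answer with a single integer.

Check cell (3,3):
  A: rows 4-6 cols 1-2 -> outside (row miss)
  B: rows 4-8 cols 2-4 -> outside (row miss)
  C: rows 0-1 cols 2-3 -> outside (row miss)
  D: rows 2-3 cols 3-5 -> covers
Count covering = 1

Answer: 1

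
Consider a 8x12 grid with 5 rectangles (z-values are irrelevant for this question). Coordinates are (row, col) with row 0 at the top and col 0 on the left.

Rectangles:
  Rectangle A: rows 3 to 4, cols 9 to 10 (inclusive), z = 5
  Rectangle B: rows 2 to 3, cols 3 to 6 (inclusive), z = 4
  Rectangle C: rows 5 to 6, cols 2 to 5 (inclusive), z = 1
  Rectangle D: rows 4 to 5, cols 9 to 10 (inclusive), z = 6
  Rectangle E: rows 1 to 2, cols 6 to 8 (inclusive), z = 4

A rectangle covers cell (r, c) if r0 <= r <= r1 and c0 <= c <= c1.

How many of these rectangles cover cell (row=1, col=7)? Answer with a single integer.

Check cell (1,7):
  A: rows 3-4 cols 9-10 -> outside (row miss)
  B: rows 2-3 cols 3-6 -> outside (row miss)
  C: rows 5-6 cols 2-5 -> outside (row miss)
  D: rows 4-5 cols 9-10 -> outside (row miss)
  E: rows 1-2 cols 6-8 -> covers
Count covering = 1

Answer: 1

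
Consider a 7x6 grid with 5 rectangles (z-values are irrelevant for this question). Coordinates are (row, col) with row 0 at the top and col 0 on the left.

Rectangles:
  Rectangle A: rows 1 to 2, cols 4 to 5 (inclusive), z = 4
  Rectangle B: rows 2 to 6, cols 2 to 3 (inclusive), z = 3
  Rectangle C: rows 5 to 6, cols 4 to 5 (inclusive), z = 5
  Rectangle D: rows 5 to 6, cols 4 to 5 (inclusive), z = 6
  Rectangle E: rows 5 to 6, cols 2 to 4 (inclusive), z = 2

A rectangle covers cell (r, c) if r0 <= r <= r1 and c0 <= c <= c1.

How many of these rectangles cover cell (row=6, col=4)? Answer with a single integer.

Check cell (6,4):
  A: rows 1-2 cols 4-5 -> outside (row miss)
  B: rows 2-6 cols 2-3 -> outside (col miss)
  C: rows 5-6 cols 4-5 -> covers
  D: rows 5-6 cols 4-5 -> covers
  E: rows 5-6 cols 2-4 -> covers
Count covering = 3

Answer: 3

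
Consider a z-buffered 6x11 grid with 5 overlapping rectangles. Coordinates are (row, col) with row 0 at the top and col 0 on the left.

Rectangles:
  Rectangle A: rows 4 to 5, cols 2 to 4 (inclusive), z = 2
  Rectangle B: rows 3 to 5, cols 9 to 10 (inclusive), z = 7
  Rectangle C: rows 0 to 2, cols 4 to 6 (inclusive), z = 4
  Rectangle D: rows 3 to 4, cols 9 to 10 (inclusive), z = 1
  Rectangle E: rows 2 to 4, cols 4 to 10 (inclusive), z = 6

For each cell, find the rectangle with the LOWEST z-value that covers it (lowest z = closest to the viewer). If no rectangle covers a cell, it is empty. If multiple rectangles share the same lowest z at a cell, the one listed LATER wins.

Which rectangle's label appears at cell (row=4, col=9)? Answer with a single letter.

Check cell (4,9):
  A: rows 4-5 cols 2-4 -> outside (col miss)
  B: rows 3-5 cols 9-10 z=7 -> covers; best now B (z=7)
  C: rows 0-2 cols 4-6 -> outside (row miss)
  D: rows 3-4 cols 9-10 z=1 -> covers; best now D (z=1)
  E: rows 2-4 cols 4-10 z=6 -> covers; best now D (z=1)
Winner: D at z=1

Answer: D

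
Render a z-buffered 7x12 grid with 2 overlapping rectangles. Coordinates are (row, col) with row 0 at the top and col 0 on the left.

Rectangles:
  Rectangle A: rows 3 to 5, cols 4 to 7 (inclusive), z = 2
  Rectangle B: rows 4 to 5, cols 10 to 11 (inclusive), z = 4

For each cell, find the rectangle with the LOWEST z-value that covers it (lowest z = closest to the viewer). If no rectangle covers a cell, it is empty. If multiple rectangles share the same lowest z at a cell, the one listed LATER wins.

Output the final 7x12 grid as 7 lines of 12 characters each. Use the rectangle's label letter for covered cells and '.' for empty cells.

............
............
............
....AAAA....
....AAAA..BB
....AAAA..BB
............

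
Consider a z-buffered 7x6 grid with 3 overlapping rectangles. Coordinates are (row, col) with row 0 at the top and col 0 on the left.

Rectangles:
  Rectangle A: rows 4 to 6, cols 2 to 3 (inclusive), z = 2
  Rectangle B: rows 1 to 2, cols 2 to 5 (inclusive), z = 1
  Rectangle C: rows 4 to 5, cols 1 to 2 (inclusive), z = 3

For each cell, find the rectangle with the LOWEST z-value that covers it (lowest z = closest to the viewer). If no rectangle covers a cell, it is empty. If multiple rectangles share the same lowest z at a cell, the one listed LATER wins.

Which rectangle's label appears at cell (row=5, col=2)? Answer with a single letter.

Check cell (5,2):
  A: rows 4-6 cols 2-3 z=2 -> covers; best now A (z=2)
  B: rows 1-2 cols 2-5 -> outside (row miss)
  C: rows 4-5 cols 1-2 z=3 -> covers; best now A (z=2)
Winner: A at z=2

Answer: A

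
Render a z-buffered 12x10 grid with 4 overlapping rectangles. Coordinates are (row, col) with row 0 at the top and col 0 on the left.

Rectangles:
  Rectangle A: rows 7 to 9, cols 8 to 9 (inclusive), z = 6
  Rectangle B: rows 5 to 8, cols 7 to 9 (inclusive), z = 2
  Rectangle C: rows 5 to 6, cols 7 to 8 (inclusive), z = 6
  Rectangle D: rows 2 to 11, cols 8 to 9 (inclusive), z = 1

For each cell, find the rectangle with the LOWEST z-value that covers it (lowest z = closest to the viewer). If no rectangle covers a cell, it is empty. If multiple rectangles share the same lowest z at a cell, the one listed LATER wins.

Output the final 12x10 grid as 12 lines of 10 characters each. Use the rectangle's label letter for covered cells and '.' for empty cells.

..........
..........
........DD
........DD
........DD
.......BDD
.......BDD
.......BDD
.......BDD
........DD
........DD
........DD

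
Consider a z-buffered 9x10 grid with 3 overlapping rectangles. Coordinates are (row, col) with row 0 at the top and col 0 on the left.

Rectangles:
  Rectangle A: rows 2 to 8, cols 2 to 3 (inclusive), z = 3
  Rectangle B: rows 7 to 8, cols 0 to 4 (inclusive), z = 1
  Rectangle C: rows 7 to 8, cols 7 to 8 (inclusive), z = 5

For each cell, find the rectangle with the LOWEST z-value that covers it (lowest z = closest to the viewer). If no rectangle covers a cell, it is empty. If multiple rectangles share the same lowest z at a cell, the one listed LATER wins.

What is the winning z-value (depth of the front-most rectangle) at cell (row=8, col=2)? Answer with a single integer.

Answer: 1

Derivation:
Check cell (8,2):
  A: rows 2-8 cols 2-3 z=3 -> covers; best now A (z=3)
  B: rows 7-8 cols 0-4 z=1 -> covers; best now B (z=1)
  C: rows 7-8 cols 7-8 -> outside (col miss)
Winner: B at z=1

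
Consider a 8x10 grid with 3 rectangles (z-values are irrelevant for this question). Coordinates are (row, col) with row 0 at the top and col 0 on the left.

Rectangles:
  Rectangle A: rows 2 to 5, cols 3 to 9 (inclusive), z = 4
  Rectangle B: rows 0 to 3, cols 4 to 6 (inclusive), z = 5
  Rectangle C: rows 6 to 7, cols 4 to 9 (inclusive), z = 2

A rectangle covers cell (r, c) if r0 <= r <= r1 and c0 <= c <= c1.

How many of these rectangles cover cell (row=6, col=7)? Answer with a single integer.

Check cell (6,7):
  A: rows 2-5 cols 3-9 -> outside (row miss)
  B: rows 0-3 cols 4-6 -> outside (row miss)
  C: rows 6-7 cols 4-9 -> covers
Count covering = 1

Answer: 1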